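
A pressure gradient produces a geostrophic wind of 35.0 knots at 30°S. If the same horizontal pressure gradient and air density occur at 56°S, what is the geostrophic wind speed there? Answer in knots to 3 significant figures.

21.1 knots

With the same pressure gradient and density, V_g ∝ 1/f ∝ 1/sin φ.
V₂ = V₁ · sin φ₁ / sin φ₂ = 35.0 × sin 30° / sin 56°
V₂ = 35.0 × 0.5000/0.8290 = 21.1 knots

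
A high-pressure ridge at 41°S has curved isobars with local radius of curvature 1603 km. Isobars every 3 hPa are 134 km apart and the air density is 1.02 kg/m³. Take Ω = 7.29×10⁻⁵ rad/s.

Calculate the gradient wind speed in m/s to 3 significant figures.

28.1 m/s

Coriolis parameter at 41°S:
f = 2Ω sin φ = 2 × 7.29×10⁻⁵ × sin 41° = 9.57×10⁻⁵ s⁻¹
Pressure gradient: |∂P/∂n| = 300 Pa / 134000 m = 2.24×10⁻³ Pa/m
Geostrophic speed: V_g = |∂P/∂n|/(fρ) = 2.24×10⁻³/(9.57×10⁻⁵ × 1.02) = 22.9 m/s
Around a high, pressure-gradient force acts outward with centrifugal, so Coriolis balances both:
fV = (1/ρ)|∂P/∂n| + V²/R  →  V² − fR·V + fR·V_g = 0
With fR = 9.57×10⁻⁵ × 1603×10³ m = 153 m/s:
V = [fR − √((fR)² − 4 fR V_g)]/2 = [153 − √(153² − 4×153×22.9)]/2 = 28.1 m/s
Supergeostrophic (V > V_g = 22.9 m/s), as expected around a high.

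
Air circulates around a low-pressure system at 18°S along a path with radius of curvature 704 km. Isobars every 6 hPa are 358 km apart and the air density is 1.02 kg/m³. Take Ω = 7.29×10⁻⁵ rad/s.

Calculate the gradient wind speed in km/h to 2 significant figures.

78 km/h

Coriolis parameter at 18°S:
f = 2Ω sin φ = 2 × 7.29×10⁻⁵ × sin 18° = 4.51×10⁻⁵ s⁻¹
Pressure gradient: |∂P/∂n| = 600 Pa / 358000 m = 1.68×10⁻³ Pa/m
Geostrophic speed: V_g = |∂P/∂n|/(fρ) = 1.68×10⁻³/(4.51×10⁻⁵ × 1.02) = 36.5 m/s
Around a low, centrifugal force acts outward with Coriolis, so pressure-gradient force balances both:
(1/ρ)|∂P/∂n| = fV + V²/R  →  V² + fR·V − fR·V_g = 0
With fR = 4.51×10⁻⁵ × 704×10³ m = 31.7 m/s:
V = [−fR + √((fR)² + 4 fR V_g)]/2 = [−31.7 + √(31.7² + 4×31.7×36.5)]/2 = 21.7 m/s
Subgeostrophic (V < V_g = 36.5 m/s), as expected around a low.
Converting: 21.7 m/s × 3.6 = 78 km/h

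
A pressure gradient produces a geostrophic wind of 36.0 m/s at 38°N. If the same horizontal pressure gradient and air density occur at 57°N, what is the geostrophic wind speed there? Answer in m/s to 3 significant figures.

With the same pressure gradient and density, V_g ∝ 1/f ∝ 1/sin φ.
V₂ = V₁ · sin φ₁ / sin φ₂ = 36.0 × sin 38° / sin 57°
V₂ = 36.0 × 0.6157/0.8387 = 26.4 m/s

26.4 m/s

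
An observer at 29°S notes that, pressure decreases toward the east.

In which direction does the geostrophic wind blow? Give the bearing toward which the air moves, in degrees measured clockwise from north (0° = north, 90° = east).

The pressure-gradient force points toward the east (bearing 090°).
Geostrophic balance: in the Southern Hemisphere the Coriolis force deflects motion to the left, so the geostrophic wind blows 90° to the left of the pressure-gradient force (low pressure on the right).
Rotating 090° by 90° counterclockwise gives 000° — the wind blows toward the north.

000°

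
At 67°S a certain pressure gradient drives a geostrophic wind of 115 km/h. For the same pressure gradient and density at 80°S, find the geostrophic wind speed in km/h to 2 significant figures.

110 km/h

With the same pressure gradient and density, V_g ∝ 1/f ∝ 1/sin φ.
V₂ = V₁ · sin φ₁ / sin φ₂ = 115 × sin 67° / sin 80°
V₂ = 115 × 0.9205/0.9848 = 110 km/h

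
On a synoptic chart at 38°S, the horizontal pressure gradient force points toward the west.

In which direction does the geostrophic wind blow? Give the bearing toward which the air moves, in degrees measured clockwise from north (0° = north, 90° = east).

180°

The pressure-gradient force points toward the west (bearing 270°).
Geostrophic balance: in the Southern Hemisphere the Coriolis force deflects motion to the left, so the geostrophic wind blows 90° to the left of the pressure-gradient force (low pressure on the right).
Rotating 270° by 90° counterclockwise gives 180° — the wind blows toward the south.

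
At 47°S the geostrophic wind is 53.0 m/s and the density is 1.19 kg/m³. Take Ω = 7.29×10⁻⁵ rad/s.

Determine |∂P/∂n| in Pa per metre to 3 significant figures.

6.73×10⁻³ Pa/m

Coriolis parameter at 47°S:
f = 2Ω sin φ = 2 × 7.29×10⁻⁵ × sin 47° = 1.07×10⁻⁴ s⁻¹
Geostrophic balance rearranged: |∂P/∂n| = f ρ V_g
|∂P/∂n| = 1.07×10⁻⁴ × 1.19 × 53.0 = 6.73×10⁻³ Pa/m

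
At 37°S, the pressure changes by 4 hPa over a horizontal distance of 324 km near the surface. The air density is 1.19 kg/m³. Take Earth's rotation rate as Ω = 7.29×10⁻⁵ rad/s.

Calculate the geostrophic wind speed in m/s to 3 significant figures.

Coriolis parameter at 37°S:
f = 2Ω sin φ = 2 × 7.29×10⁻⁵ × sin 37° = 8.77×10⁻⁵ s⁻¹
Pressure gradient: |∂P/∂n| = 400 Pa / 324000 m = 1.23×10⁻³ Pa/m
Geostrophic balance (pressure-gradient force = Coriolis force):
V_g = (1/(fρ)) |∂P/∂n| = 1.23×10⁻³ / (8.77×10⁻⁵ × 1.19) = 11.8 m/s

11.8 m/s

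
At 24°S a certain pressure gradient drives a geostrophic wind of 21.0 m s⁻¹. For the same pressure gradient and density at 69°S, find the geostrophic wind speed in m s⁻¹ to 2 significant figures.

With the same pressure gradient and density, V_g ∝ 1/f ∝ 1/sin φ.
V₂ = V₁ · sin φ₁ / sin φ₂ = 21.0 × sin 24° / sin 69°
V₂ = 21.0 × 0.4067/0.9336 = 9.1 m s⁻¹

9.1 m s⁻¹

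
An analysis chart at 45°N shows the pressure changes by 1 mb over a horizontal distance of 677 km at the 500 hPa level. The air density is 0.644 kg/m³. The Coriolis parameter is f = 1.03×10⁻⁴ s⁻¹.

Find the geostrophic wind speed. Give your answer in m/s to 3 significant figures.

2.23 m/s

Pressure gradient: |∂P/∂n| = 100 Pa / 677000 m = 1.48×10⁻⁴ Pa/m
Geostrophic balance (pressure-gradient force = Coriolis force):
V_g = (1/(fρ)) |∂P/∂n| = 1.48×10⁻⁴ / (1.03×10⁻⁴ × 0.644) = 2.23 m/s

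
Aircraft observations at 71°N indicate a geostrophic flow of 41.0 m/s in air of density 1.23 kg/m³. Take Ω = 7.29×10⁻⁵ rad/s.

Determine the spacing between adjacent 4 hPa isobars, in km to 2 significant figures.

58 km

Coriolis parameter at 71°N:
f = 2Ω sin φ = 2 × 7.29×10⁻⁵ × sin 71° = 1.38×10⁻⁴ s⁻¹
Geostrophic balance rearranged: |∂P/∂n| = f ρ V_g
|∂P/∂n| = 1.38×10⁻⁴ × 1.23 × 41.0 = 6.95×10⁻³ Pa/m
Isobar spacing: Δn = ΔP/|∂P/∂n| = 400 Pa / 6.95×10⁻³ Pa/m = 57536 m ≈ 58 km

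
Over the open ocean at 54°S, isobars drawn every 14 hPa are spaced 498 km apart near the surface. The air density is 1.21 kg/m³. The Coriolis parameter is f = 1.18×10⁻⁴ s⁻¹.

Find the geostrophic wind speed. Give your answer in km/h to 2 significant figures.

Pressure gradient: |∂P/∂n| = 1400 Pa / 498000 m = 2.81×10⁻³ Pa/m
Geostrophic balance (pressure-gradient force = Coriolis force):
V_g = (1/(fρ)) |∂P/∂n| = 2.81×10⁻³ / (1.18×10⁻⁴ × 1.21) = 19.7 m/s
Converting: 19.7 m/s × 3.6 = 71 km/h

71 km/h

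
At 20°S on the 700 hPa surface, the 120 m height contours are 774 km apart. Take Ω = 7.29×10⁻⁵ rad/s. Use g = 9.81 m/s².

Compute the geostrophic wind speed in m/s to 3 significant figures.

30.5 m/s

Coriolis parameter at 20°S:
f = 2Ω sin φ = 2 × 7.29×10⁻⁵ × sin 20° = 4.99×10⁻⁵ s⁻¹
Height gradient: |∂Z/∂n| = 120 m / 774000 m = 1.55×10⁻⁴
On a pressure surface, geostrophic balance gives V_g = (g/f)|∂Z/∂n|:
V_g = 9.81 × 1.55×10⁻⁴ / 4.99×10⁻⁵ = 30.5 m/s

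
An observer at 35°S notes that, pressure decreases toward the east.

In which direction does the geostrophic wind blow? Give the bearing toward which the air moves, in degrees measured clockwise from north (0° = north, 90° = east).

000°

The pressure-gradient force points toward the east (bearing 090°).
Geostrophic balance: in the Southern Hemisphere the Coriolis force deflects motion to the left, so the geostrophic wind blows 90° to the left of the pressure-gradient force (low pressure on the right).
Rotating 090° by 90° counterclockwise gives 000° — the wind blows toward the north.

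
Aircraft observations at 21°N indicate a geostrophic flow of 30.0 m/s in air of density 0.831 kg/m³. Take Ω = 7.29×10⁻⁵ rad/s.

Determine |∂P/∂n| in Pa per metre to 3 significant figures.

1.30×10⁻³ Pa/m

Coriolis parameter at 21°N:
f = 2Ω sin φ = 2 × 7.29×10⁻⁵ × sin 21° = 5.23×10⁻⁵ s⁻¹
Geostrophic balance rearranged: |∂P/∂n| = f ρ V_g
|∂P/∂n| = 5.23×10⁻⁵ × 0.831 × 30.0 = 1.30×10⁻³ Pa/m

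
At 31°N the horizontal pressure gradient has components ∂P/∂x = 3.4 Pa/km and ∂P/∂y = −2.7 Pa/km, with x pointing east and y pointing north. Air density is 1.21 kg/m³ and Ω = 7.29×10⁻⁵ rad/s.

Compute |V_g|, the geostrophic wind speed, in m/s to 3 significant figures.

Coriolis parameter at 31°N:
f = 2Ω sin φ = 2 × 7.29×10⁻⁵ × sin 31° = 7.51×10⁻⁵ s⁻¹
Component geostrophic relations (x east, y north):
u_g = −(1/(fρ)) ∂P/∂y,  v_g = (1/(fρ)) ∂P/∂x
u_g = −(−2.7×10⁻³)/(7.51×10⁻⁵ × 1.21) = 29.7 m/s;  v_g = (3.4×10⁻³)/(7.51×10⁻⁵ × 1.21) = 37.4 m/s
|V_g| = √(u_g² + v_g²) = 47.8 m/s

47.8 m/s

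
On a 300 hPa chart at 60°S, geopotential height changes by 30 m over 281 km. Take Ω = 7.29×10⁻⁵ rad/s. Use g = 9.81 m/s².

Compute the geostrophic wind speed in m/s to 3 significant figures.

8.29 m/s

Coriolis parameter at 60°S:
f = 2Ω sin φ = 2 × 7.29×10⁻⁵ × sin 60° = 1.26×10⁻⁴ s⁻¹
Height gradient: |∂Z/∂n| = 30 m / 281000 m = 1.07×10⁻⁴
On a pressure surface, geostrophic balance gives V_g = (g/f)|∂Z/∂n|:
V_g = 9.81 × 1.07×10⁻⁴ / 1.26×10⁻⁴ = 8.29 m/s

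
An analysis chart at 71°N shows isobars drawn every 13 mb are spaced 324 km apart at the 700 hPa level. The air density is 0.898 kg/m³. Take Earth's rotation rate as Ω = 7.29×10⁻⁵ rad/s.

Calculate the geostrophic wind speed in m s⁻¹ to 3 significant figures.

32.4 m s⁻¹

Coriolis parameter at 71°N:
f = 2Ω sin φ = 2 × 7.29×10⁻⁵ × sin 71° = 1.38×10⁻⁴ s⁻¹
Pressure gradient: |∂P/∂n| = 1300 Pa / 324000 m = 4.01×10⁻³ Pa/m
Geostrophic balance (pressure-gradient force = Coriolis force):
V_g = (1/(fρ)) |∂P/∂n| = 4.01×10⁻³ / (1.38×10⁻⁴ × 0.898) = 32.4 m/s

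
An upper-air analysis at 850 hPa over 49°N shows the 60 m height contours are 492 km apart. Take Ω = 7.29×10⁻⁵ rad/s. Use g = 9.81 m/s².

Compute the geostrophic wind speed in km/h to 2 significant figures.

39 km/h

Coriolis parameter at 49°N:
f = 2Ω sin φ = 2 × 7.29×10⁻⁵ × sin 49° = 1.10×10⁻⁴ s⁻¹
Height gradient: |∂Z/∂n| = 60 m / 492000 m = 1.22×10⁻⁴
On a pressure surface, geostrophic balance gives V_g = (g/f)|∂Z/∂n|:
V_g = 9.81 × 1.22×10⁻⁴ / 1.10×10⁻⁴ = 10.9 m/s
Converting: 10.9 m/s × 3.6 = 39 km/h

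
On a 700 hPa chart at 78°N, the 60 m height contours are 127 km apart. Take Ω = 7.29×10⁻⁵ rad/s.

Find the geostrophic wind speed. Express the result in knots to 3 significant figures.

Coriolis parameter at 78°N:
f = 2Ω sin φ = 2 × 7.29×10⁻⁵ × sin 78° = 1.43×10⁻⁴ s⁻¹
Height gradient: |∂Z/∂n| = 60 m / 127000 m = 4.72×10⁻⁴
On a pressure surface, geostrophic balance gives V_g = (g/f)|∂Z/∂n|:
V_g = 9.81 × 4.72×10⁻⁴ / 1.43×10⁻⁴ = 32.5 m/s
Converting: 32.5 m/s × 1.944 = 63.2 knots

63.2 knots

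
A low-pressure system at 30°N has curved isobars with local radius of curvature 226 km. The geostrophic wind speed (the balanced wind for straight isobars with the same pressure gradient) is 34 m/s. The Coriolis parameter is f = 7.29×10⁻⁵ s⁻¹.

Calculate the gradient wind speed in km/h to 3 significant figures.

60.6 km/h

Around a low, centrifugal force acts outward with Coriolis, so pressure-gradient force balances both:
(1/ρ)|∂P/∂n| = fV + V²/R  →  V² + fR·V − fR·V_g = 0
With fR = 7.29×10⁻⁵ × 226×10³ m = 16.5 m/s:
V = [−fR + √((fR)² + 4 fR V_g)]/2 = [−16.5 + √(16.5² + 4×16.5×34)]/2 = 16.8 m/s
Subgeostrophic (V < V_g = 34 m/s), as expected around a low.
Converting: 16.8 m/s × 3.6 = 60.6 km/h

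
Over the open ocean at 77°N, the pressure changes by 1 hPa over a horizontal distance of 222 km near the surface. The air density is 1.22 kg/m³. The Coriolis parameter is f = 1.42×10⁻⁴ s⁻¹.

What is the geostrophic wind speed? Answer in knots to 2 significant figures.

5.1 knots

Pressure gradient: |∂P/∂n| = 100 Pa / 222000 m = 4.50×10⁻⁴ Pa/m
Geostrophic balance (pressure-gradient force = Coriolis force):
V_g = (1/(fρ)) |∂P/∂n| = 4.50×10⁻⁴ / (1.42×10⁻⁴ × 1.22) = 2.60 m/s
Converting: 2.60 m/s × 1.944 = 5.1 knots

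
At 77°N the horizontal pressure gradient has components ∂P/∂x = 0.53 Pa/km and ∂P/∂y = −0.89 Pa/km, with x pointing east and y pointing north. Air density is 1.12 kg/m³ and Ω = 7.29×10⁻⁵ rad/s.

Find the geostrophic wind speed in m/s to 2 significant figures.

Coriolis parameter at 77°N:
f = 2Ω sin φ = 2 × 7.29×10⁻⁵ × sin 77° = 1.42×10⁻⁴ s⁻¹
Component geostrophic relations (x east, y north):
u_g = −(1/(fρ)) ∂P/∂y,  v_g = (1/(fρ)) ∂P/∂x
u_g = −(−0.89×10⁻³)/(1.42×10⁻⁴ × 1.12) = 5.59 m/s;  v_g = (0.53×10⁻³)/(1.42×10⁻⁴ × 1.12) = 3.33 m/s
|V_g| = √(u_g² + v_g²) = 6.51 m/s

6.5 m/s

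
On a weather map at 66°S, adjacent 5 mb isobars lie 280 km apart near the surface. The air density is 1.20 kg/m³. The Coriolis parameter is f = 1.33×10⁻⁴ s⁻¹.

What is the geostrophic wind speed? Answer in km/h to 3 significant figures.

40.3 km/h

Pressure gradient: |∂P/∂n| = 500 Pa / 280000 m = 1.79×10⁻³ Pa/m
Geostrophic balance (pressure-gradient force = Coriolis force):
V_g = (1/(fρ)) |∂P/∂n| = 1.79×10⁻³ / (1.33×10⁻⁴ × 1.20) = 11.2 m/s
Converting: 11.2 m/s × 3.6 = 40.3 km/h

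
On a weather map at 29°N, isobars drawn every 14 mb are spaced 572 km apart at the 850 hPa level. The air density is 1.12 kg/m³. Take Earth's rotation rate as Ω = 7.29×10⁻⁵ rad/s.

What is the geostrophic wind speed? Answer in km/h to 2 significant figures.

110 km/h

Coriolis parameter at 29°N:
f = 2Ω sin φ = 2 × 7.29×10⁻⁵ × sin 29° = 7.07×10⁻⁵ s⁻¹
Pressure gradient: |∂P/∂n| = 1400 Pa / 572000 m = 2.45×10⁻³ Pa/m
Geostrophic balance (pressure-gradient force = Coriolis force):
V_g = (1/(fρ)) |∂P/∂n| = 2.45×10⁻³ / (7.07×10⁻⁵ × 1.12) = 30.9 m/s
Converting: 30.9 m/s × 3.6 = 110 km/h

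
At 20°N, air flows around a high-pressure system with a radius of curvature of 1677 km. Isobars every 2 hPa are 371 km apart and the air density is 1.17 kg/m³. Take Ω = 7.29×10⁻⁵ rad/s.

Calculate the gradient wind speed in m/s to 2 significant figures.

11 m/s

Coriolis parameter at 20°N:
f = 2Ω sin φ = 2 × 7.29×10⁻⁵ × sin 20° = 4.99×10⁻⁵ s⁻¹
Pressure gradient: |∂P/∂n| = 200 Pa / 371000 m = 5.39×10⁻⁴ Pa/m
Geostrophic speed: V_g = |∂P/∂n|/(fρ) = 5.39×10⁻⁴/(4.99×10⁻⁵ × 1.17) = 9.24 m/s
Around a high, pressure-gradient force acts outward with centrifugal, so Coriolis balances both:
fV = (1/ρ)|∂P/∂n| + V²/R  →  V² − fR·V + fR·V_g = 0
With fR = 4.99×10⁻⁵ × 1677×10³ m = 83.6 m/s:
V = [fR − √((fR)² − 4 fR V_g)]/2 = [83.6 − √(83.6² − 4×83.6×9.24)]/2 = 10.6 m/s
Supergeostrophic (V > V_g = 9.24 m/s), as expected around a high.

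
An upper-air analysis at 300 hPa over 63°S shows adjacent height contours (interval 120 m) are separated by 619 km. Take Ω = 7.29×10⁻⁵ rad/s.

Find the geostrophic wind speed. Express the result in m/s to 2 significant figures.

15 m/s

Coriolis parameter at 63°S:
f = 2Ω sin φ = 2 × 7.29×10⁻⁵ × sin 63° = 1.30×10⁻⁴ s⁻¹
Height gradient: |∂Z/∂n| = 120 m / 619000 m = 1.94×10⁻⁴
On a pressure surface, geostrophic balance gives V_g = (g/f)|∂Z/∂n|:
V_g = 9.81 × 1.94×10⁻⁴ / 1.30×10⁻⁴ = 14.6 m/s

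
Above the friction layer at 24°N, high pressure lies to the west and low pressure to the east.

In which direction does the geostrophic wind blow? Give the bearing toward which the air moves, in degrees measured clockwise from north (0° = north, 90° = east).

180°

The pressure-gradient force points toward the east (bearing 090°).
Geostrophic balance: in the Northern Hemisphere the Coriolis force deflects motion to the right, so the geostrophic wind blows 90° to the right of the pressure-gradient force (low pressure on the left).
Rotating 090° by 90° clockwise gives 180° — the wind blows toward the south.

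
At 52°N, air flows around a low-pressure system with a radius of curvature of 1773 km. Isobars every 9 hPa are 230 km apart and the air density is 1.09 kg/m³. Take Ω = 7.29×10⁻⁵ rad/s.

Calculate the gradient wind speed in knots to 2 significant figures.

Coriolis parameter at 52°N:
f = 2Ω sin φ = 2 × 7.29×10⁻⁵ × sin 52° = 1.15×10⁻⁴ s⁻¹
Pressure gradient: |∂P/∂n| = 900 Pa / 230000 m = 3.91×10⁻³ Pa/m
Geostrophic speed: V_g = |∂P/∂n|/(fρ) = 3.91×10⁻³/(1.15×10⁻⁴ × 1.09) = 31.2 m/s
Around a low, centrifugal force acts outward with Coriolis, so pressure-gradient force balances both:
(1/ρ)|∂P/∂n| = fV + V²/R  →  V² + fR·V − fR·V_g = 0
With fR = 1.15×10⁻⁴ × 1773×10³ m = 204 m/s:
V = [−fR + √((fR)² + 4 fR V_g)]/2 = [−204 + √(204² + 4×204×31.2)]/2 = 27.5 m/s
Subgeostrophic (V < V_g = 31.2 m/s), as expected around a low.
Converting: 27.5 m/s × 1.944 = 54 knots

54 knots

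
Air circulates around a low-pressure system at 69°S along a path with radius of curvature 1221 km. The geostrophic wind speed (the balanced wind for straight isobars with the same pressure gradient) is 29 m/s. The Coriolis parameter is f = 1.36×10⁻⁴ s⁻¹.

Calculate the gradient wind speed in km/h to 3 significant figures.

90.7 km/h

Around a low, centrifugal force acts outward with Coriolis, so pressure-gradient force balances both:
(1/ρ)|∂P/∂n| = fV + V²/R  →  V² + fR·V − fR·V_g = 0
With fR = 1.36×10⁻⁴ × 1221×10³ m = 166 m/s:
V = [−fR + √((fR)² + 4 fR V_g)]/2 = [−166 + √(166² + 4×166×29)]/2 = 25.2 m/s
Subgeostrophic (V < V_g = 29 m/s), as expected around a low.
Converting: 25.2 m/s × 3.6 = 90.7 km/h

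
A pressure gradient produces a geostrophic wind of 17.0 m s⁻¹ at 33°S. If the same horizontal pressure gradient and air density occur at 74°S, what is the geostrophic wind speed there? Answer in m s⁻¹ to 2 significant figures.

9.6 m s⁻¹

With the same pressure gradient and density, V_g ∝ 1/f ∝ 1/sin φ.
V₂ = V₁ · sin φ₁ / sin φ₂ = 17.0 × sin 33° / sin 74°
V₂ = 17.0 × 0.5446/0.9613 = 9.6 m s⁻¹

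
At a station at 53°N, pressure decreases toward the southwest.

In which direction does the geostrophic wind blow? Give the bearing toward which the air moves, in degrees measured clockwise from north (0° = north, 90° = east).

The pressure-gradient force points toward the southwest (bearing 225°).
Geostrophic balance: in the Northern Hemisphere the Coriolis force deflects motion to the right, so the geostrophic wind blows 90° to the right of the pressure-gradient force (low pressure on the left).
Rotating 225° by 90° clockwise gives 315° — the wind blows toward the northwest.

315°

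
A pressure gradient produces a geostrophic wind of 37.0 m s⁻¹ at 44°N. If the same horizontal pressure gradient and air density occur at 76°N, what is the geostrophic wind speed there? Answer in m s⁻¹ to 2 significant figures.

26 m s⁻¹

With the same pressure gradient and density, V_g ∝ 1/f ∝ 1/sin φ.
V₂ = V₁ · sin φ₁ / sin φ₂ = 37.0 × sin 44° / sin 76°
V₂ = 37.0 × 0.6947/0.9703 = 26 m s⁻¹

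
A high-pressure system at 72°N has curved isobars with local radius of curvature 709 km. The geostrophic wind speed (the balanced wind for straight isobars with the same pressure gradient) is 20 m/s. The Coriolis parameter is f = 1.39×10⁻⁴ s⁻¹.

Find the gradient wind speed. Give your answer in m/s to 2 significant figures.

28 m/s

Around a high, pressure-gradient force acts outward with centrifugal, so Coriolis balances both:
fV = (1/ρ)|∂P/∂n| + V²/R  →  V² − fR·V + fR·V_g = 0
With fR = 1.39×10⁻⁴ × 709×10³ m = 98.6 m/s:
V = [fR − √((fR)² − 4 fR V_g)]/2 = [98.6 − √(98.6² − 4×98.6×20)]/2 = 27.9 m/s
Supergeostrophic (V > V_g = 20 m/s), as expected around a high.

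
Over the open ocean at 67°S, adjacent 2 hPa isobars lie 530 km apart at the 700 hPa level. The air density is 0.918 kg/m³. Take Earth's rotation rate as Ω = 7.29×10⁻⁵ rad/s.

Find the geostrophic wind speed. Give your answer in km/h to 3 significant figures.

11.0 km/h

Coriolis parameter at 67°S:
f = 2Ω sin φ = 2 × 7.29×10⁻⁵ × sin 67° = 1.34×10⁻⁴ s⁻¹
Pressure gradient: |∂P/∂n| = 200 Pa / 530000 m = 3.77×10⁻⁴ Pa/m
Geostrophic balance (pressure-gradient force = Coriolis force):
V_g = (1/(fρ)) |∂P/∂n| = 3.77×10⁻⁴ / (1.34×10⁻⁴ × 0.918) = 3.06 m/s
Converting: 3.06 m/s × 3.6 = 11.0 km/h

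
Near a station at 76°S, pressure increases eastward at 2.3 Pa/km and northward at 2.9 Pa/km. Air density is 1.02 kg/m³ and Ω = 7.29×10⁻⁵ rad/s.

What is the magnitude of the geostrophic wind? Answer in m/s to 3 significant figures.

Coriolis parameter at 76°S:
f = 2Ω sin φ = 2 × 7.29×10⁻⁵ × sin 76° = 1.41×10⁻⁴ s⁻¹
In the Southern Hemisphere f is negative: f = −1.41×10⁻⁴ s⁻¹.
Component geostrophic relations (x east, y north):
u_g = −(1/(fρ)) ∂P/∂y,  v_g = (1/(fρ)) ∂P/∂x
u_g = −(2.9×10⁻³)/(−1.41×10⁻⁴ × 1.02) = 20.1 m/s;  v_g = (2.3×10⁻³)/(−1.41×10⁻⁴ × 1.02) = −15.9 m/s
|V_g| = √(u_g² + v_g²) = 25.7 m/s

25.7 m/s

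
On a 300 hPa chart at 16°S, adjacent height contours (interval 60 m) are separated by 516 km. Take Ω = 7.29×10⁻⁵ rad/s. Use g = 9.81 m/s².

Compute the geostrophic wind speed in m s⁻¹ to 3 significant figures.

28.4 m s⁻¹

Coriolis parameter at 16°S:
f = 2Ω sin φ = 2 × 7.29×10⁻⁵ × sin 16° = 4.02×10⁻⁵ s⁻¹
Height gradient: |∂Z/∂n| = 60 m / 516000 m = 1.16×10⁻⁴
On a pressure surface, geostrophic balance gives V_g = (g/f)|∂Z/∂n|:
V_g = 9.81 × 1.16×10⁻⁴ / 4.02×10⁻⁵ = 28.4 m/s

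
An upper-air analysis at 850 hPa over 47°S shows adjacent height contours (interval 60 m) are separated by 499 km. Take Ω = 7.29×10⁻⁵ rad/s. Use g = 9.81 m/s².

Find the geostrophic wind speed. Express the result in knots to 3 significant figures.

Coriolis parameter at 47°S:
f = 2Ω sin φ = 2 × 7.29×10⁻⁵ × sin 47° = 1.07×10⁻⁴ s⁻¹
Height gradient: |∂Z/∂n| = 60 m / 499000 m = 1.20×10⁻⁴
On a pressure surface, geostrophic balance gives V_g = (g/f)|∂Z/∂n|:
V_g = 9.81 × 1.20×10⁻⁴ / 1.07×10⁻⁴ = 11.1 m/s
Converting: 11.1 m/s × 1.944 = 21.5 knots

21.5 knots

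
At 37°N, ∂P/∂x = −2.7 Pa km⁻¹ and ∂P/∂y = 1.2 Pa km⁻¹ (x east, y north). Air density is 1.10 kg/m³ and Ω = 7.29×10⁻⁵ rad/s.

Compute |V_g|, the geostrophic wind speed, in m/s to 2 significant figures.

Coriolis parameter at 37°N:
f = 2Ω sin φ = 2 × 7.29×10⁻⁵ × sin 37° = 8.77×10⁻⁵ s⁻¹
Component geostrophic relations (x east, y north):
u_g = −(1/(fρ)) ∂P/∂y,  v_g = (1/(fρ)) ∂P/∂x
u_g = −(1.2×10⁻³)/(8.77×10⁻⁵ × 1.10) = −12.4 m/s;  v_g = (−2.7×10⁻³)/(8.77×10⁻⁵ × 1.10) = −28.0 m/s
|V_g| = √(u_g² + v_g²) = 30.6 m/s

31 m/s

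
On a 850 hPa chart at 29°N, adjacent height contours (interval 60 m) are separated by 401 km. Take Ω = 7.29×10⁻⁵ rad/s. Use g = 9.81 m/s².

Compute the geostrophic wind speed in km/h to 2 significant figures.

75 km/h

Coriolis parameter at 29°N:
f = 2Ω sin φ = 2 × 7.29×10⁻⁵ × sin 29° = 7.07×10⁻⁵ s⁻¹
Height gradient: |∂Z/∂n| = 60 m / 401000 m = 1.50×10⁻⁴
On a pressure surface, geostrophic balance gives V_g = (g/f)|∂Z/∂n|:
V_g = 9.81 × 1.50×10⁻⁴ / 7.07×10⁻⁵ = 20.8 m/s
Converting: 20.8 m/s × 3.6 = 75 km/h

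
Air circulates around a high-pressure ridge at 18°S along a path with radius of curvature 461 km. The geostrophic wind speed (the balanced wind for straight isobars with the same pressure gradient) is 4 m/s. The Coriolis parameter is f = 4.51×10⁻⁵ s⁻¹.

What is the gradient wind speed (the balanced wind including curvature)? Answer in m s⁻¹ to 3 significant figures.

Around a high, pressure-gradient force acts outward with centrifugal, so Coriolis balances both:
fV = (1/ρ)|∂P/∂n| + V²/R  →  V² − fR·V + fR·V_g = 0
With fR = 4.51×10⁻⁵ × 461×10³ m = 20.8 m/s:
V = [fR − √((fR)² − 4 fR V_g)]/2 = [20.8 − √(20.8² − 4×20.8×4)]/2 = 5.41 m/s
Supergeostrophic (V > V_g = 4 m/s), as expected around a high.

5.41 m s⁻¹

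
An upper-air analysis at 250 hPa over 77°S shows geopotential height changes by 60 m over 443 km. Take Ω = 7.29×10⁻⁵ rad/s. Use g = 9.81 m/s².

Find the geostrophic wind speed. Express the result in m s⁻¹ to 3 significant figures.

Coriolis parameter at 77°S:
f = 2Ω sin φ = 2 × 7.29×10⁻⁵ × sin 77° = 1.42×10⁻⁴ s⁻¹
Height gradient: |∂Z/∂n| = 60 m / 443000 m = 1.35×10⁻⁴
On a pressure surface, geostrophic balance gives V_g = (g/f)|∂Z/∂n|:
V_g = 9.81 × 1.35×10⁻⁴ / 1.42×10⁻⁴ = 9.35 m/s

9.35 m s⁻¹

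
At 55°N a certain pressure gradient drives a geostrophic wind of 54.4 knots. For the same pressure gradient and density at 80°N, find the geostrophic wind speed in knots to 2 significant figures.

With the same pressure gradient and density, V_g ∝ 1/f ∝ 1/sin φ.
V₂ = V₁ · sin φ₁ / sin φ₂ = 54.4 × sin 55° / sin 80°
V₂ = 54.4 × 0.8192/0.9848 = 45 knots

45 knots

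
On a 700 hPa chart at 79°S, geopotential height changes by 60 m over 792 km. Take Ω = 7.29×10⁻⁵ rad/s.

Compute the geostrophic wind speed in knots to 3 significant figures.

10.1 knots

Coriolis parameter at 79°S:
f = 2Ω sin φ = 2 × 7.29×10⁻⁵ × sin 79° = 1.43×10⁻⁴ s⁻¹
Height gradient: |∂Z/∂n| = 60 m / 792000 m = 7.58×10⁻⁵
On a pressure surface, geostrophic balance gives V_g = (g/f)|∂Z/∂n|:
V_g = 9.81 × 7.58×10⁻⁵ / 1.43×10⁻⁴ = 5.19 m/s
Converting: 5.19 m/s × 1.944 = 10.1 knots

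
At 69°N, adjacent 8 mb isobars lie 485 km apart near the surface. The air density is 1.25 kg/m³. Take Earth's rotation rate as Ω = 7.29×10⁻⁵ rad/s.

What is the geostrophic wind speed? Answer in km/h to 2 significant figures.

35 km/h

Coriolis parameter at 69°N:
f = 2Ω sin φ = 2 × 7.29×10⁻⁵ × sin 69° = 1.36×10⁻⁴ s⁻¹
Pressure gradient: |∂P/∂n| = 800 Pa / 485000 m = 1.65×10⁻³ Pa/m
Geostrophic balance (pressure-gradient force = Coriolis force):
V_g = (1/(fρ)) |∂P/∂n| = 1.65×10⁻³ / (1.36×10⁻⁴ × 1.25) = 9.69 m/s
Converting: 9.69 m/s × 3.6 = 35 km/h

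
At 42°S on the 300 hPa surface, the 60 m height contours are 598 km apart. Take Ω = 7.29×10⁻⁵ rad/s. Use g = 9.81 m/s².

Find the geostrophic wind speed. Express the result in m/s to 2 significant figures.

10 m/s

Coriolis parameter at 42°S:
f = 2Ω sin φ = 2 × 7.29×10⁻⁵ × sin 42° = 9.76×10⁻⁵ s⁻¹
Height gradient: |∂Z/∂n| = 60 m / 598000 m = 1.00×10⁻⁴
On a pressure surface, geostrophic balance gives V_g = (g/f)|∂Z/∂n|:
V_g = 9.81 × 1.00×10⁻⁴ / 9.76×10⁻⁵ = 10.1 m/s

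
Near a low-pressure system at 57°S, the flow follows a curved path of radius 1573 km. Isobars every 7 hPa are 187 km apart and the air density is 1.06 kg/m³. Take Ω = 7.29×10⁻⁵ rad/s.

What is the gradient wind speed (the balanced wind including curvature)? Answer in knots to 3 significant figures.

49.6 knots

Coriolis parameter at 57°S:
f = 2Ω sin φ = 2 × 7.29×10⁻⁵ × sin 57° = 1.22×10⁻⁴ s⁻¹
Pressure gradient: |∂P/∂n| = 700 Pa / 187000 m = 3.74×10⁻³ Pa/m
Geostrophic speed: V_g = |∂P/∂n|/(fρ) = 3.74×10⁻³/(1.22×10⁻⁴ × 1.06) = 28.9 m/s
Around a low, centrifugal force acts outward with Coriolis, so pressure-gradient force balances both:
(1/ρ)|∂P/∂n| = fV + V²/R  →  V² + fR·V − fR·V_g = 0
With fR = 1.22×10⁻⁴ × 1573×10³ m = 192 m/s:
V = [−fR + √((fR)² + 4 fR V_g)]/2 = [−192 + √(192² + 4×192×28.9)]/2 = 25.5 m/s
Subgeostrophic (V < V_g = 28.9 m/s), as expected around a low.
Converting: 25.5 m/s × 1.944 = 49.6 knots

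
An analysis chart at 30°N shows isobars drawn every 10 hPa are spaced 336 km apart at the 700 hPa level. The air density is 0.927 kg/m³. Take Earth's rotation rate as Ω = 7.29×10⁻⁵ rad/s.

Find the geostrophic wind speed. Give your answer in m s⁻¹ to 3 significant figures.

Coriolis parameter at 30°N:
f = 2Ω sin φ = 2 × 7.29×10⁻⁵ × sin 30° = 7.29×10⁻⁵ s⁻¹
Pressure gradient: |∂P/∂n| = 1000 Pa / 336000 m = 2.98×10⁻³ Pa/m
Geostrophic balance (pressure-gradient force = Coriolis force):
V_g = (1/(fρ)) |∂P/∂n| = 2.98×10⁻³ / (7.29×10⁻⁵ × 0.927) = 44.0 m/s

44.0 m s⁻¹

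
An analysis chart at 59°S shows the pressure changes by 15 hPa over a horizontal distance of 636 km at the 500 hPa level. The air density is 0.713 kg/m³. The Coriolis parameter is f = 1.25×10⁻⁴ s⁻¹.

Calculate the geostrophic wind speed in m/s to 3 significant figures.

Pressure gradient: |∂P/∂n| = 1500 Pa / 636000 m = 2.36×10⁻³ Pa/m
Geostrophic balance (pressure-gradient force = Coriolis force):
V_g = (1/(fρ)) |∂P/∂n| = 2.36×10⁻³ / (1.25×10⁻⁴ × 0.713) = 26.5 m/s

26.5 m/s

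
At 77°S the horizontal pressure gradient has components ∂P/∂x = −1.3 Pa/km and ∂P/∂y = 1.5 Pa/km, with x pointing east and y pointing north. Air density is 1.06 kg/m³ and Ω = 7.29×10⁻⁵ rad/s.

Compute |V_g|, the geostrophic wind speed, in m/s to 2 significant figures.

13 m/s

Coriolis parameter at 77°S:
f = 2Ω sin φ = 2 × 7.29×10⁻⁵ × sin 77° = 1.42×10⁻⁴ s⁻¹
In the Southern Hemisphere f is negative: f = −1.42×10⁻⁴ s⁻¹.
Component geostrophic relations (x east, y north):
u_g = −(1/(fρ)) ∂P/∂y,  v_g = (1/(fρ)) ∂P/∂x
u_g = −(1.5×10⁻³)/(−1.42×10⁻⁴ × 1.06) = 9.96 m/s;  v_g = (−1.3×10⁻³)/(−1.42×10⁻⁴ × 1.06) = 8.63 m/s
|V_g| = √(u_g² + v_g²) = 13.2 m/s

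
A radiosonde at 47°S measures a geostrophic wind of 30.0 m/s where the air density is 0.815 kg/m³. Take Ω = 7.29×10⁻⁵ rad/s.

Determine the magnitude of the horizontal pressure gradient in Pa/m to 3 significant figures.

2.61×10⁻³ Pa/m

Coriolis parameter at 47°S:
f = 2Ω sin φ = 2 × 7.29×10⁻⁵ × sin 47° = 1.07×10⁻⁴ s⁻¹
Geostrophic balance rearranged: |∂P/∂n| = f ρ V_g
|∂P/∂n| = 1.07×10⁻⁴ × 0.815 × 30.0 = 2.61×10⁻³ Pa/m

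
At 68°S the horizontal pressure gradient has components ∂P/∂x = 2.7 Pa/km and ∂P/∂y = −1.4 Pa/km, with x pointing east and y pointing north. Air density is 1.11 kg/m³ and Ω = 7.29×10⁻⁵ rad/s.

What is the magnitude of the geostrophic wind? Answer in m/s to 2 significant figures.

20 m/s

Coriolis parameter at 68°S:
f = 2Ω sin φ = 2 × 7.29×10⁻⁵ × sin 68° = 1.35×10⁻⁴ s⁻¹
In the Southern Hemisphere f is negative: f = −1.35×10⁻⁴ s⁻¹.
Component geostrophic relations (x east, y north):
u_g = −(1/(fρ)) ∂P/∂y,  v_g = (1/(fρ)) ∂P/∂x
u_g = −(−1.4×10⁻³)/(−1.35×10⁻⁴ × 1.11) = −9.33 m/s;  v_g = (2.7×10⁻³)/(−1.35×10⁻⁴ × 1.11) = −18.0 m/s
|V_g| = √(u_g² + v_g²) = 20.3 m/s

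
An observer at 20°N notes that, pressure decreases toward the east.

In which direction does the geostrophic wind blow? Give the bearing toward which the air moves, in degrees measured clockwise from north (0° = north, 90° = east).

180°

The pressure-gradient force points toward the east (bearing 090°).
Geostrophic balance: in the Northern Hemisphere the Coriolis force deflects motion to the right, so the geostrophic wind blows 90° to the right of the pressure-gradient force (low pressure on the left).
Rotating 090° by 90° clockwise gives 180° — the wind blows toward the south.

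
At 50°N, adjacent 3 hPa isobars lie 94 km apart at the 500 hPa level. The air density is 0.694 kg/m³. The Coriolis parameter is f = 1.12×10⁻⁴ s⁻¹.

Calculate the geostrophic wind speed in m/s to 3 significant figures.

41.1 m/s

Pressure gradient: |∂P/∂n| = 300 Pa / 94000 m = 3.19×10⁻³ Pa/m
Geostrophic balance (pressure-gradient force = Coriolis force):
V_g = (1/(fρ)) |∂P/∂n| = 3.19×10⁻³ / (1.12×10⁻⁴ × 0.694) = 41.1 m/s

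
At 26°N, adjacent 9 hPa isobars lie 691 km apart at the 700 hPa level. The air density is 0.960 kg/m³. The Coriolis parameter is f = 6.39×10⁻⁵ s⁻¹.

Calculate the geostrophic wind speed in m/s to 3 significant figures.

Pressure gradient: |∂P/∂n| = 900 Pa / 691000 m = 1.30×10⁻³ Pa/m
Geostrophic balance (pressure-gradient force = Coriolis force):
V_g = (1/(fρ)) |∂P/∂n| = 1.30×10⁻³ / (6.39×10⁻⁵ × 0.960) = 21.2 m/s

21.2 m/s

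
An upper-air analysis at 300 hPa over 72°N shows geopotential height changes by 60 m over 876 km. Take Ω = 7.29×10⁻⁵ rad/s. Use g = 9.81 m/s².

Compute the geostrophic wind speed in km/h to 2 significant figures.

Coriolis parameter at 72°N:
f = 2Ω sin φ = 2 × 7.29×10⁻⁵ × sin 72° = 1.39×10⁻⁴ s⁻¹
Height gradient: |∂Z/∂n| = 60 m / 876000 m = 6.85×10⁻⁵
On a pressure surface, geostrophic balance gives V_g = (g/f)|∂Z/∂n|:
V_g = 9.81 × 6.85×10⁻⁵ / 1.39×10⁻⁴ = 4.85 m/s
Converting: 4.85 m/s × 3.6 = 17 km/h

17 km/h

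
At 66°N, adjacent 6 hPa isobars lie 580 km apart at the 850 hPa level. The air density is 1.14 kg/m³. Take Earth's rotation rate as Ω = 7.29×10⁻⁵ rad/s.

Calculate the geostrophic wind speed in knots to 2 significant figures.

13 knots

Coriolis parameter at 66°N:
f = 2Ω sin φ = 2 × 7.29×10⁻⁵ × sin 66° = 1.33×10⁻⁴ s⁻¹
Pressure gradient: |∂P/∂n| = 600 Pa / 580000 m = 1.03×10⁻³ Pa/m
Geostrophic balance (pressure-gradient force = Coriolis force):
V_g = (1/(fρ)) |∂P/∂n| = 1.03×10⁻³ / (1.33×10⁻⁴ × 1.14) = 6.81 m/s
Converting: 6.81 m/s × 1.944 = 13 knots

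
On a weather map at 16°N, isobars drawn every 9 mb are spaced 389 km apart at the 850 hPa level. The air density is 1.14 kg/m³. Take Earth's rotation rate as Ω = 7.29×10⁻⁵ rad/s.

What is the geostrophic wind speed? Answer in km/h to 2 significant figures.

180 km/h

Coriolis parameter at 16°N:
f = 2Ω sin φ = 2 × 7.29×10⁻⁵ × sin 16° = 4.02×10⁻⁵ s⁻¹
Pressure gradient: |∂P/∂n| = 900 Pa / 389000 m = 2.31×10⁻³ Pa/m
Geostrophic balance (pressure-gradient force = Coriolis force):
V_g = (1/(fρ)) |∂P/∂n| = 2.31×10⁻³ / (4.02×10⁻⁵ × 1.14) = 50.5 m/s
Converting: 50.5 m/s × 3.6 = 180 km/h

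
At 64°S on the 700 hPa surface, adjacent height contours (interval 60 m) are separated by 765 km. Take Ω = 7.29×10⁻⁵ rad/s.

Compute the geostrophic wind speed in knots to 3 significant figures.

Coriolis parameter at 64°S:
f = 2Ω sin φ = 2 × 7.29×10⁻⁵ × sin 64° = 1.31×10⁻⁴ s⁻¹
Height gradient: |∂Z/∂n| = 60 m / 765000 m = 7.84×10⁻⁵
On a pressure surface, geostrophic balance gives V_g = (g/f)|∂Z/∂n|:
V_g = 9.81 × 7.84×10⁻⁵ / 1.31×10⁻⁴ = 5.87 m/s
Converting: 5.87 m/s × 1.944 = 11.4 knots

11.4 knots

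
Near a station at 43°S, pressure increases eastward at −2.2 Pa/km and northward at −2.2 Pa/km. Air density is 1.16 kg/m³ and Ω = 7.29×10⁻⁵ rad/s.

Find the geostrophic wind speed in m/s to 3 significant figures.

Coriolis parameter at 43°S:
f = 2Ω sin φ = 2 × 7.29×10⁻⁵ × sin 43° = 9.94×10⁻⁵ s⁻¹
In the Southern Hemisphere f is negative: f = −9.94×10⁻⁵ s⁻¹.
Component geostrophic relations (x east, y north):
u_g = −(1/(fρ)) ∂P/∂y,  v_g = (1/(fρ)) ∂P/∂x
u_g = −(−2.2×10⁻³)/(−9.94×10⁻⁵ × 1.16) = −19.1 m/s;  v_g = (−2.2×10⁻³)/(−9.94×10⁻⁵ × 1.16) = 19.1 m/s
|V_g| = √(u_g² + v_g²) = 27.0 m/s

27.0 m/s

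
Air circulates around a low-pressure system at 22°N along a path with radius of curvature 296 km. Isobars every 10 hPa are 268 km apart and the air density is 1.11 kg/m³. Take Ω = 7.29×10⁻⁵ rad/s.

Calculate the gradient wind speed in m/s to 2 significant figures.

24 m/s

Coriolis parameter at 22°N:
f = 2Ω sin φ = 2 × 7.29×10⁻⁵ × sin 22° = 5.46×10⁻⁵ s⁻¹
Pressure gradient: |∂P/∂n| = 1000 Pa / 268000 m = 3.73×10⁻³ Pa/m
Geostrophic speed: V_g = |∂P/∂n|/(fρ) = 3.73×10⁻³/(5.46×10⁻⁵ × 1.11) = 61.5 m/s
Around a low, centrifugal force acts outward with Coriolis, so pressure-gradient force balances both:
(1/ρ)|∂P/∂n| = fV + V²/R  →  V² + fR·V − fR·V_g = 0
With fR = 5.46×10⁻⁵ × 296×10³ m = 16.2 m/s:
V = [−fR + √((fR)² + 4 fR V_g)]/2 = [−16.2 + √(16.2² + 4×16.2×61.5)]/2 = 24.5 m/s
Subgeostrophic (V < V_g = 61.5 m/s), as expected around a low.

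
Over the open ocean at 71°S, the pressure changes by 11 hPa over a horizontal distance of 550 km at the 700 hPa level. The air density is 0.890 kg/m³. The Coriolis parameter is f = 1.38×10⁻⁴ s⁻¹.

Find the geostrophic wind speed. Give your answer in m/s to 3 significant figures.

16.3 m/s

Pressure gradient: |∂P/∂n| = 1100 Pa / 550000 m = 2.00×10⁻³ Pa/m
Geostrophic balance (pressure-gradient force = Coriolis force):
V_g = (1/(fρ)) |∂P/∂n| = 2.00×10⁻³ / (1.38×10⁻⁴ × 0.890) = 16.3 m/s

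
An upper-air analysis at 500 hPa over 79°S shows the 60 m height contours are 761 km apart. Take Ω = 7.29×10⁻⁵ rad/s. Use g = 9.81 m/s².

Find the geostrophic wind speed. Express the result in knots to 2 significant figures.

Coriolis parameter at 79°S:
f = 2Ω sin φ = 2 × 7.29×10⁻⁵ × sin 79° = 1.43×10⁻⁴ s⁻¹
Height gradient: |∂Z/∂n| = 60 m / 761000 m = 7.88×10⁻⁵
On a pressure surface, geostrophic balance gives V_g = (g/f)|∂Z/∂n|:
V_g = 9.81 × 7.88×10⁻⁵ / 1.43×10⁻⁴ = 5.40 m/s
Converting: 5.40 m/s × 1.944 = 11 knots

11 knots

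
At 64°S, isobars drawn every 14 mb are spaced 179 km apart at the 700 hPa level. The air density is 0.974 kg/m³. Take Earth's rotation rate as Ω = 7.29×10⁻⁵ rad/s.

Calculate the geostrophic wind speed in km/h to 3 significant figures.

221 km/h

Coriolis parameter at 64°S:
f = 2Ω sin φ = 2 × 7.29×10⁻⁵ × sin 64° = 1.31×10⁻⁴ s⁻¹
Pressure gradient: |∂P/∂n| = 1400 Pa / 179000 m = 7.82×10⁻³ Pa/m
Geostrophic balance (pressure-gradient force = Coriolis force):
V_g = (1/(fρ)) |∂P/∂n| = 7.82×10⁻³ / (1.31×10⁻⁴ × 0.974) = 61.3 m/s
Converting: 61.3 m/s × 3.6 = 221 km/h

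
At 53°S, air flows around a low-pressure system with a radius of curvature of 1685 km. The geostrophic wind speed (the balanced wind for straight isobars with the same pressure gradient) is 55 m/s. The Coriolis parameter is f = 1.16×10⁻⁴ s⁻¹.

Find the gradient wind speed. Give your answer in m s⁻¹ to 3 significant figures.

Around a low, centrifugal force acts outward with Coriolis, so pressure-gradient force balances both:
(1/ρ)|∂P/∂n| = fV + V²/R  →  V² + fR·V − fR·V_g = 0
With fR = 1.16×10⁻⁴ × 1685×10³ m = 195 m/s:
V = [−fR + √((fR)² + 4 fR V_g)]/2 = [−195 + √(195² + 4×195×55)]/2 = 44.8 m/s
Subgeostrophic (V < V_g = 55 m/s), as expected around a low.

44.8 m s⁻¹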